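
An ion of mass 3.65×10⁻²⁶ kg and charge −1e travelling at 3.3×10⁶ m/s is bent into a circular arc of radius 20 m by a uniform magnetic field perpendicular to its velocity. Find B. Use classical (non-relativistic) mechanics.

B ≈ 0.038 T

From |q|vB = mv²/r, B = mv/(|q|r).
B = (3.65×10⁻²⁶)(3.3×10⁶)/((1.602×10⁻¹⁹)(20)) ≈ 0.038 T.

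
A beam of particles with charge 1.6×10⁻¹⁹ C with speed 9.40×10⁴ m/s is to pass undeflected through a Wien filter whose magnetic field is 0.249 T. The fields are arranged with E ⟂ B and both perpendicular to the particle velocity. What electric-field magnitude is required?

For straight-line motion qE = qvB, so E = vB.
E = 9.40×10⁴ × 0.249 = 2.34×10⁴ V/m.

E = 2.34×10⁴ V/m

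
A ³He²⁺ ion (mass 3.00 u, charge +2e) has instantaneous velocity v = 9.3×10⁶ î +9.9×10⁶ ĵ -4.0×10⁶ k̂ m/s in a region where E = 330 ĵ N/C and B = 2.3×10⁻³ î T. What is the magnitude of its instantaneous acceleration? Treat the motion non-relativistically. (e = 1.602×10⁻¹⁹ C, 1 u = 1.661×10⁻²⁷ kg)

|a| ≈ 1.57×10¹² m/s²

v×B = (0, -9200, -2.28×10⁴) N/C.
E + v×B = (0, -8870, -2.28×10⁴) N/C.
F = q(E + v×B) = (3.204×10⁻¹⁹ C)·(0, -8870, -2.28×10⁴) = (0, -2.84×10⁻¹⁵, -7.30×10⁻¹⁵) N.
|a| = |F|/m = 7.830×10⁻¹⁵/4.983×10⁻²⁷ ≈ 1.57×10¹² m/s².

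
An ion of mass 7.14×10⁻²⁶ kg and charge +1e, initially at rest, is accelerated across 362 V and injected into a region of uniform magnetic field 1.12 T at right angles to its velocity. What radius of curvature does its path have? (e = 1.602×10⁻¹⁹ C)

r ≈ 0.0160 m

Acceleration: |q|V = ½mv² ⇒ v = √(2|q|V/m) = √(2·1.602×10⁻¹⁹·362/7.14×10⁻²⁶) ≈ 4.030×10⁴ m/s.
In the field: r = mv/(|q|B) = (7.14×10⁻²⁶)(4.030×10⁴)/((1.602×10⁻¹⁹)(1.12)) ≈ 0.0160 m.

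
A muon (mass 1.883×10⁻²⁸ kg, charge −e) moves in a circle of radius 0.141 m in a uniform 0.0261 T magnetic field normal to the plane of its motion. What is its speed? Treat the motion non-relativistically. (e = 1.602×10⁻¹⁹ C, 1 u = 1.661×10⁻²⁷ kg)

From |q|vB = mv²/r, v = |q|Br/m.
v = (1.602×10⁻¹⁹)(0.0261)(0.141)/1.883×10⁻²⁸ ≈ 3.13×10⁶ m/s.

v ≈ 3.13×10⁶ m/s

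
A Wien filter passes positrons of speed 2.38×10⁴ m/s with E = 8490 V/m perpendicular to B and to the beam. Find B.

B = 0.357 T

Balance of forces in the selector: qE = qvB ⇒ B = E/v.
B = 8490/2.38×10⁴ = 0.357 T.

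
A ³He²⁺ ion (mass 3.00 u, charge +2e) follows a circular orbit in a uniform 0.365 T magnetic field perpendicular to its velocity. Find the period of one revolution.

T ≈ 2.68×10⁻⁷ s

The cyclotron period depends only on m, q, B: T = 2πm/(|q|B).
T = 2π(4.983×10⁻²⁷)/((3.204×10⁻¹⁹)(0.365)) ≈ 2.68×10⁻⁷ s.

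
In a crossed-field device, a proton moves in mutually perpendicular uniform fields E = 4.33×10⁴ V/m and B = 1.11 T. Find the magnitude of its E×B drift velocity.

v_d ≈ 3.90×10⁴ m/s

In crossed fields the guiding centre drifts at v_d = |E×B|/B² = E/B, independent of charge and mass.
v_d = 4.33×10⁴/1.11 = 3.90×10⁴ m/s.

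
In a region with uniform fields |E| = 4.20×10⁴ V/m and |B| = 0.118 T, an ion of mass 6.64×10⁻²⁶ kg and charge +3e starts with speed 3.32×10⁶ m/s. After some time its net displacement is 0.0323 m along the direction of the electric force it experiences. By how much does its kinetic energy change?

The magnetic force is always ⟂ v and does no work; only the electric force changes KE.
ΔKE = F_E · d = |q|E d = (4.806×10⁻¹⁹)(4.20×10⁴)(0.0323) ≈ 6.52×10⁻¹⁶ J.

ΔKE ≈ 6.52×10⁻¹⁶ J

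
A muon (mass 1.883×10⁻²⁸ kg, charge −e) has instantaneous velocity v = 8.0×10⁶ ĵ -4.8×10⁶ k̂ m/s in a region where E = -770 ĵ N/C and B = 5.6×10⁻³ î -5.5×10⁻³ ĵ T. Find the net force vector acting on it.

v×B = (-2.64×10⁴, -2.69×10⁴, -4.48×10⁴) N/C.
E + v×B = (-2.64×10⁴, -2.76×10⁴, -4.48×10⁴) N/C.
F = q(E + v×B) = (−1.602×10⁻¹⁹ C)·(-2.64×10⁴, -2.76×10⁴, -4.48×10⁴) = (4.23×10⁻¹⁵, 4.43×10⁻¹⁵, 7.18×10⁻¹⁵) N.

F ≈ (4.23×10⁻¹⁵, 4.43×10⁻¹⁵, 7.18×10⁻¹⁵) N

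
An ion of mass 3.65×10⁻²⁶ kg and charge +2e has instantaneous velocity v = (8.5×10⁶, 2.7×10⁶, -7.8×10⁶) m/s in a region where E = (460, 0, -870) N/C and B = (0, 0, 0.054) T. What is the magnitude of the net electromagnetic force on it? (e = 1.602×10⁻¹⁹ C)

v×B = (1.46×10⁵, -4.59×10⁵, 0) N/C.
E + v×B = (1.46×10⁵, -4.59×10⁵, -870) N/C.
F = q(E + v×B) = (3.204×10⁻¹⁹ C)·(1.46×10⁵, -4.59×10⁵, -870) = (4.69×10⁻¹⁴, -1.47×10⁻¹³, -2.79×10⁻¹⁶) N.
|F| = 1.54×10⁻¹³ N.

|F| ≈ 1.54×10⁻¹³ N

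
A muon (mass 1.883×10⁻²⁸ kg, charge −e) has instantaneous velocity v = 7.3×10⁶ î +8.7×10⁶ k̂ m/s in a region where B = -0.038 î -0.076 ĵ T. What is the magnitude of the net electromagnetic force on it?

v×B = (6.61×10⁵, -3.31×10⁵, -5.55×10⁵) N/C.
F = q v×B = (−1.602×10⁻¹⁹ C)·(6.61×10⁵, -3.31×10⁵, -5.55×10⁵) = (-1.06×10⁻¹³, 5.30×10⁻¹⁴, 8.89×10⁻¹⁴) N.
|F| = 1.48×10⁻¹³ N.

|F| ≈ 1.48×10⁻¹³ N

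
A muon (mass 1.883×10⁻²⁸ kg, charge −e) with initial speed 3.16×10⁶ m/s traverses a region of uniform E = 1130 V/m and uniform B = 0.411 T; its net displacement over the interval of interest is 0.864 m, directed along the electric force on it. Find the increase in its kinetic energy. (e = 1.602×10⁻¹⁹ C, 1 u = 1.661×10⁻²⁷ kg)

The magnetic force is always ⟂ v and does no work; only the electric force changes KE.
ΔKE = F_E · d = |q|E d = (1.602×10⁻¹⁹)(1130)(0.864) ≈ 1.56×10⁻¹⁶ J.

ΔKE ≈ 1.56×10⁻¹⁶ J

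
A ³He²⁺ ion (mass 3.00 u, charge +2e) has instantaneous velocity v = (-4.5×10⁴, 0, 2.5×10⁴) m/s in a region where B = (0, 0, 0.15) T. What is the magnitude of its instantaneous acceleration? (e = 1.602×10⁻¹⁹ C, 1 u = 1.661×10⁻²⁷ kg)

|a| ≈ 4.34×10¹¹ m/s²

v×B = (0, 6750, 0) N/C.
F = q v×B = (3.204×10⁻¹⁹ C)·(0, 6750, 0) = (0, 2.16×10⁻¹⁵, 0) N.
|a| = |F|/m = 2.163×10⁻¹⁵/4.983×10⁻²⁷ ≈ 4.34×10¹¹ m/s².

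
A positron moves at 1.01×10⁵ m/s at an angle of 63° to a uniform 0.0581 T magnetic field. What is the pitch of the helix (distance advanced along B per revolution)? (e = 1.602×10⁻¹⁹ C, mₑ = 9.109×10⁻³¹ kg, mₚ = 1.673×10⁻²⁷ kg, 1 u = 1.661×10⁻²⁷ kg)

v∥ = v cosθ = 1.01×10⁵·cos63° ≈ 4.585×10⁴ m/s.
T = 2πm/(|q|B) = 2π(9.109×10⁻³¹)/((1.602×10⁻¹⁹)(0.0581)) ≈ 6.149×10⁻¹⁰ s.
pitch = v∥ T = (4.585×10⁴)(6.149×10⁻¹⁰) ≈ 2.82×10⁻⁵ m.

p ≈ 2.82×10⁻⁵ m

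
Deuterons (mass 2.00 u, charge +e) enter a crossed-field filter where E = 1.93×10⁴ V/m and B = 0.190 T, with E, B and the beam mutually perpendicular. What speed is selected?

v = 1.02×10⁵ m/s

Straight-line motion ⇒ electric and magnetic forces cancel, so E = vB.
v = E/B = 1.93×10⁴/0.190 = 1.02×10⁵ m/s.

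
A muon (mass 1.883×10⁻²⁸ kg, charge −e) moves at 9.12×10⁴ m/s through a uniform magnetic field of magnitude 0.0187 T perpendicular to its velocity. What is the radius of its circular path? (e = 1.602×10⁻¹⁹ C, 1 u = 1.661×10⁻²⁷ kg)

r ≈ 5.73×10⁻³ m

The magnetic force provides the centripetal force: |q|vB = mv²/r.
r = mv/(|q|B) = (1.883×10⁻²⁸)(9.12×10⁴)/((1.602×10⁻¹⁹)(0.0187)) ≈ 5.73×10⁻³ m.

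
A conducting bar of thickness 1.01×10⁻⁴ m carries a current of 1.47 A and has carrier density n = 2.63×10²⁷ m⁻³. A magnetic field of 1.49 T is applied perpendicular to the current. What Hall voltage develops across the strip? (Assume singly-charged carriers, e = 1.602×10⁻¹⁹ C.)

V_H ≈ 5.15×10⁻⁵ V

V_H = IB/(n e t).
V_H = (1.47)(1.49)/((2.63×10²⁷)(1.602×10⁻¹⁹)(1.01×10⁻⁴)) ≈ 5.15×10⁻⁵ V.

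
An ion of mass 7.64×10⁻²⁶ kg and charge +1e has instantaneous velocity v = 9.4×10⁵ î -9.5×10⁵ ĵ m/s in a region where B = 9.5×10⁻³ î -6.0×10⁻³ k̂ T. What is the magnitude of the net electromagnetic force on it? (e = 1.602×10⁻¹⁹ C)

|F| ≈ 1.93×10⁻¹⁵ N

v×B = (5700, 5640, 9020) N/C.
F = q v×B = (1.602×10⁻¹⁹ C)·(5700, 5640, 9020) = (9.13×10⁻¹⁶, 9.04×10⁻¹⁶, 1.45×10⁻¹⁵) N.
|F| = 1.93×10⁻¹⁵ N.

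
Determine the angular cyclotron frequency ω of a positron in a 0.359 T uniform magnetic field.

ω ≈ 6.31×10¹⁰ rad/s

ω = |q|B/m.
ω = (1.602×10⁻¹⁹)(0.359)/9.109×10⁻³¹ ≈ 6.31×10¹⁰ rad/s.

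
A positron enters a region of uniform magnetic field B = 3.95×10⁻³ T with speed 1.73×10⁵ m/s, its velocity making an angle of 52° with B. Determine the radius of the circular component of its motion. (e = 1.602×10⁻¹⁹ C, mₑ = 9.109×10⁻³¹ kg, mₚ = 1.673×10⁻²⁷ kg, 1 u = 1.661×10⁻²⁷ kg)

v⊥ = v sinθ = 1.73×10⁵·sin52° ≈ 1.363×10⁵ m/s.
r = m v⊥/(|q|B) = (9.109×10⁻³¹)(1.363×10⁵)/((1.602×10⁻¹⁹)(3.95×10⁻³)) ≈ 1.96×10⁻⁴ m.

r ≈ 1.96×10⁻⁴ m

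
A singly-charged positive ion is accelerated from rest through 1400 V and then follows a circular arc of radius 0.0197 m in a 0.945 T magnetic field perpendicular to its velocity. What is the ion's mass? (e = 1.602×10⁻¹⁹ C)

Combine |q|V = ½mv² and r = mv/(|q|B): eliminate v to get m = qB²r²/(2V).
m = (1.602×10⁻¹⁹)(0.945)²(0.0197)²/(2·1400) ≈ 1.98×10⁻²⁶ kg.

m ≈ 1.98×10⁻²⁶ kg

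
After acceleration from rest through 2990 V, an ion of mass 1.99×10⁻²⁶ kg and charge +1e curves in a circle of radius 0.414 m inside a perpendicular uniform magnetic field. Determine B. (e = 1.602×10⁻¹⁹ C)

B ≈ 0.0658 T

v = √(2|q|V/m) = √(2·1.602×10⁻¹⁹·2990/1.99×10⁻²⁶) ≈ 2.194×10⁵ m/s.
B = mv/(|q|r) = (1.99×10⁻²⁶)(2.194×10⁵)/((1.602×10⁻¹⁹)(0.414)) ≈ 0.0658 T.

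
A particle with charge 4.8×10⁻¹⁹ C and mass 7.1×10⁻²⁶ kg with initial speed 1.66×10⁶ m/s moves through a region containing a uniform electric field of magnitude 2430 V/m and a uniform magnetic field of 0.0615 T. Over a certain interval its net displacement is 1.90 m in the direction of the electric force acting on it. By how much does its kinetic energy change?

The magnetic force is always ⟂ v and does no work; only the electric force changes KE.
ΔKE = F_E · d = |q|E d = (4.8×10⁻¹⁹)(2430)(1.90) ≈ 2.22×10⁻¹⁵ J.

ΔKE ≈ 2.22×10⁻¹⁵ J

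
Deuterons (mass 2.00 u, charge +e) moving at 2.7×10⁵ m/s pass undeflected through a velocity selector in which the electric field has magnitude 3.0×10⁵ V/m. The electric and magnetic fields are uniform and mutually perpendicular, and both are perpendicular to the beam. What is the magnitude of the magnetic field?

B = 1.1 T

Balance of forces in the selector: qE = qvB ⇒ B = E/v.
B = 3.0×10⁵/2.7×10⁵ = 1.1 T.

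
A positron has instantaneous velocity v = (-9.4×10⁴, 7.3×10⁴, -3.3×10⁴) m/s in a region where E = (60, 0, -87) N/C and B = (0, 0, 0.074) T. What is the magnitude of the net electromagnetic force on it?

v×B = (5400, 6960, 0) N/C.
E + v×B = (5460, 6960, -87.0) N/C.
F = q(E + v×B) = (1.602×10⁻¹⁹ C)·(5460, 6960, -87.0) = (8.75×10⁻¹⁶, 1.11×10⁻¹⁵, -1.39×10⁻¹⁷) N.
|F| = 1.42×10⁻¹⁵ N.

|F| ≈ 1.42×10⁻¹⁵ N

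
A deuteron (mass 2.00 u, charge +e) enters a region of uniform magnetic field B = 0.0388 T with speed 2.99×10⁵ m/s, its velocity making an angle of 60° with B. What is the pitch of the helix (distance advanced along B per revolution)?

v∥ = v cosθ = 2.99×10⁵·cos60° ≈ 1.495×10⁵ m/s.
T = 2πm/(|q|B) = 2π(3.322×10⁻²⁷)/((1.602×10⁻¹⁹)(0.0388)) ≈ 3.358×10⁻⁶ s.
pitch = v∥ T = (1.495×10⁵)(3.358×10⁻⁶) ≈ 0.502 m.

p ≈ 0.502 m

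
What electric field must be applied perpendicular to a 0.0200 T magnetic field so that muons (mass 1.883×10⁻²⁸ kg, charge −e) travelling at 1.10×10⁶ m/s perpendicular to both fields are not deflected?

For straight-line motion qE = qvB, so E = vB.
E = 1.10×10⁶ × 0.0200 = 2.20×10⁴ V/m.

E = 2.20×10⁴ V/m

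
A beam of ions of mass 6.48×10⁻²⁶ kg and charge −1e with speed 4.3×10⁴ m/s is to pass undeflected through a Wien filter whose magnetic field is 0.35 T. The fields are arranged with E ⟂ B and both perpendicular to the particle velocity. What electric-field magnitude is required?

E = 1.5×10⁴ V/m

For straight-line motion qE = qvB, so E = vB.
E = 4.3×10⁴ × 0.35 = 1.5×10⁴ V/m.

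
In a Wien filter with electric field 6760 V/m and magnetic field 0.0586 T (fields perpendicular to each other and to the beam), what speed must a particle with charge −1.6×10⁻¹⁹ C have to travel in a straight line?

Straight-line motion ⇒ electric and magnetic forces cancel, so E = vB.
v = E/B = 6760/0.0586 = 1.15×10⁵ m/s.

v = 1.15×10⁵ m/s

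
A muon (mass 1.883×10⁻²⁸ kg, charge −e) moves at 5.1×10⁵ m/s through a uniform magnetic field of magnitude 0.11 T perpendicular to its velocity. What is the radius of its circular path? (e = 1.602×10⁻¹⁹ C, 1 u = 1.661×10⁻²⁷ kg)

r ≈ 5.4×10⁻³ m

The magnetic force provides the centripetal force: |q|vB = mv²/r.
r = mv/(|q|B) = (1.883×10⁻²⁸)(5.1×10⁵)/((1.602×10⁻¹⁹)(0.11)) ≈ 5.4×10⁻³ m.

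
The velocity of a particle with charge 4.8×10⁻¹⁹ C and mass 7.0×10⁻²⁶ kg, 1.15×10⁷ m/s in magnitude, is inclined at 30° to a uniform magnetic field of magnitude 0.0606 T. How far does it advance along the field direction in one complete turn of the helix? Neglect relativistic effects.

v∥ = v cosθ = 1.15×10⁷·cos30° ≈ 9.959×10⁶ m/s.
T = 2πm/(|q|B) = 2π(7.0×10⁻²⁶)/((4.8×10⁻¹⁹)(0.0606)) ≈ 1.512×10⁻⁵ s.
pitch = v∥ T = (9.959×10⁶)(1.512×10⁻⁵) ≈ 151 m.

p ≈ 151 m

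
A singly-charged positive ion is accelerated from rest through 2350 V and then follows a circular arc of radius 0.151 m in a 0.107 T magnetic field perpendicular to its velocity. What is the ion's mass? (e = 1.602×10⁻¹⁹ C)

Combine |q|V = ½mv² and r = mv/(|q|B): eliminate v to get m = qB²r²/(2V).
m = (1.602×10⁻¹⁹)(0.107)²(0.151)²/(2·2350) ≈ 8.90×10⁻²⁷ kg.

m ≈ 8.90×10⁻²⁷ kg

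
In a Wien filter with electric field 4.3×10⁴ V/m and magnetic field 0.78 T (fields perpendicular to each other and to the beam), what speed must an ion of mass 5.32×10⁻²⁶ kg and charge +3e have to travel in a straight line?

Straight-line motion ⇒ electric and magnetic forces cancel, so E = vB.
v = E/B = 4.3×10⁴/0.78 = 5.5×10⁴ m/s.
The result is independent of the particle's charge and mass.

v = 5.5×10⁴ m/s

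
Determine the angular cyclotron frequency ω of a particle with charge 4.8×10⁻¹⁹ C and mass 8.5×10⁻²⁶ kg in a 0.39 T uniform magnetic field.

ω ≈ 2.2×10⁶ rad/s

ω = |q|B/m.
ω = (4.8×10⁻¹⁹)(0.39)/8.5×10⁻²⁶ ≈ 2.2×10⁶ rad/s.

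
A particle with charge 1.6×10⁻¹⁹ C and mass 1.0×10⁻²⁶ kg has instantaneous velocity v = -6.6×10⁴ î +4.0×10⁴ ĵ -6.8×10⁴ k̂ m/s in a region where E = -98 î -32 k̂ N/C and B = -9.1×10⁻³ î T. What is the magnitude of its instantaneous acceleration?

|a| ≈ 1.13×10¹⁰ m/s²

v×B = (0, 619, 364) N/C.
E + v×B = (-98.0, 619, 332) N/C.
F = q(E + v×B) = (1.6×10⁻¹⁹ C)·(-98.0, 619, 332) = (-1.57×10⁻¹⁷, 9.90×10⁻¹⁷, 5.31×10⁻¹⁷) N.
|a| = |F|/m = 1.134×10⁻¹⁶/1.0×10⁻²⁶ ≈ 1.13×10¹⁰ m/s².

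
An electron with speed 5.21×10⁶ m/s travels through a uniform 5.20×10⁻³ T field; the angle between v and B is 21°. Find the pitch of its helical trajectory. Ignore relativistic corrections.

p ≈ 0.0334 m

v∥ = v cosθ = 5.21×10⁶·cos21° ≈ 4.864×10⁶ m/s.
T = 2πm/(|q|B) = 2π(9.109×10⁻³¹)/((1.602×10⁻¹⁹)(5.20×10⁻³)) ≈ 6.870×10⁻⁹ s.
pitch = v∥ T = (4.864×10⁶)(6.870×10⁻⁹) ≈ 0.0334 m.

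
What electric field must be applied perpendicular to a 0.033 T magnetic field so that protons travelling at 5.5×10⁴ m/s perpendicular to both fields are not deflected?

For straight-line motion qE = qvB, so E = vB.
E = 5.5×10⁴ × 0.033 = 1800 V/m.

E = 1800 V/m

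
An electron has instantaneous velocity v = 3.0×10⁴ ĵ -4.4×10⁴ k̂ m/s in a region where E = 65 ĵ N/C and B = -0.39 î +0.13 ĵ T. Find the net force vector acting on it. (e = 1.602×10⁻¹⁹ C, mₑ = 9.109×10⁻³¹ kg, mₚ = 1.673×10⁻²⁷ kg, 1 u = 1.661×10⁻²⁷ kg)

v×B = (5720, 1.72×10⁴, 1.17×10⁴) N/C.
E + v×B = (5720, 1.72×10⁴, 1.17×10⁴) N/C.
F = q(E + v×B) = (−1.602×10⁻¹⁹ C)·(5720, 1.72×10⁴, 1.17×10⁴) = (-9.16×10⁻¹⁶, -2.76×10⁻¹⁵, -1.87×10⁻¹⁵) N.

F ≈ (-9.16×10⁻¹⁶, -2.76×10⁻¹⁵, -1.87×10⁻¹⁵) N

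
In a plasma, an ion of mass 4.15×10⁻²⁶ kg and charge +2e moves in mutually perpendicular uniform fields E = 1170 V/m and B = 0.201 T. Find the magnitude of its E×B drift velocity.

v_d ≈ 5820 m/s

In crossed fields the guiding centre drifts at v_d = |E×B|/B² = E/B, independent of charge and mass.
v_d = 1170/0.201 = 5820 m/s.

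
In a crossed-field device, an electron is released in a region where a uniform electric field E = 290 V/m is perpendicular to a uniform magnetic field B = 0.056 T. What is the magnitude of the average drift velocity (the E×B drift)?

v_d ≈ 5200 m/s

The steady drift has the magnetic force balancing the electric force, so v_d = E/B.
v_d = 290/0.056 = 5200 m/s.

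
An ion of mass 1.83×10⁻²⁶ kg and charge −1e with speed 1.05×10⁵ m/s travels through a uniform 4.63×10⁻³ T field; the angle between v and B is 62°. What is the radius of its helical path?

r ≈ 2.29 m

v⊥ = v sinθ = 1.05×10⁵·sin62° ≈ 9.271×10⁴ m/s.
r = m v⊥/(|q|B) = (1.83×10⁻²⁶)(9.271×10⁴)/((1.602×10⁻¹⁹)(4.63×10⁻³)) ≈ 2.29 m.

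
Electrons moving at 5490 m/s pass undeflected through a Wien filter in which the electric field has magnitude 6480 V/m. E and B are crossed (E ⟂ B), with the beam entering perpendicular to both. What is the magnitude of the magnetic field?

B = 1.18 T

Balance of forces in the selector: qE = qvB ⇒ B = E/v.
B = 6480/5490 = 1.18 T.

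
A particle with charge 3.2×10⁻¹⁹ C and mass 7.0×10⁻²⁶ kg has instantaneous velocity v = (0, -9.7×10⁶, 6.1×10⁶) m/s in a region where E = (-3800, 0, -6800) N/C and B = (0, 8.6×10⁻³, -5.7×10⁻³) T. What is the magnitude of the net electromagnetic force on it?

|F| ≈ 2.20×10⁻¹⁵ N

v×B = (2830, 0, 0) N/C.
E + v×B = (-970, 0, -6800) N/C.
F = q(E + v×B) = (3.2×10⁻¹⁹ C)·(-970, 0, -6800) = (-3.10×10⁻¹⁶, 0, -2.18×10⁻¹⁵) N.
|F| = 2.20×10⁻¹⁵ N.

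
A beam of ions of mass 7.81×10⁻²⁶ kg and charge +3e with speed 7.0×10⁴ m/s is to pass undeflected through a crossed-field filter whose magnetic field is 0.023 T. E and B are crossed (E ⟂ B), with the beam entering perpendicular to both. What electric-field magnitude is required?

E = 1600 V/m

For straight-line motion qE = qvB, so E = vB.
E = 7.0×10⁴ × 0.023 = 1600 V/m.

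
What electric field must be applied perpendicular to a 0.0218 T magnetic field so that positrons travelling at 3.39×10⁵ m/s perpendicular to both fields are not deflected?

For straight-line motion qE = qvB, so E = vB.
E = 3.39×10⁵ × 0.0218 = 7390 V/m.

E = 7390 V/m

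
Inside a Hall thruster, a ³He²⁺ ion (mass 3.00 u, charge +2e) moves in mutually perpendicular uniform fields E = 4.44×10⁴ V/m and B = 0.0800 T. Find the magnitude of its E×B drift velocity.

v_d ≈ 5.55×10⁵ m/s

In crossed fields the guiding centre drifts at v_d = |E×B|/B² = E/B, independent of charge and mass.
v_d = 4.44×10⁴/0.0800 = 5.55×10⁵ m/s.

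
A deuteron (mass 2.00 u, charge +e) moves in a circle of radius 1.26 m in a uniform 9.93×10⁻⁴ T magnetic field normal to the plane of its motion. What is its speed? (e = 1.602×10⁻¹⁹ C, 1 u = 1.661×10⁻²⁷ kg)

v ≈ 6.03×10⁴ m/s

From |q|vB = mv²/r, v = |q|Br/m.
v = (1.602×10⁻¹⁹)(9.93×10⁻⁴)(1.26)/3.322×10⁻²⁷ ≈ 6.03×10⁴ m/s.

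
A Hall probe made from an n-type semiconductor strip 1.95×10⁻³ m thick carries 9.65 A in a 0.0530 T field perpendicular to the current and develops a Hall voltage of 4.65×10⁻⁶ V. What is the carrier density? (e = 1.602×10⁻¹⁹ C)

n ≈ 3.52×10²⁶ m⁻³

From V_H = IB/(n e t), n = IB/(V_H e t).
n = (9.65)(0.0530)/((4.65×10⁻⁶)(1.602×10⁻¹⁹)(1.95×10⁻³)) ≈ 3.52×10²⁶ m⁻³.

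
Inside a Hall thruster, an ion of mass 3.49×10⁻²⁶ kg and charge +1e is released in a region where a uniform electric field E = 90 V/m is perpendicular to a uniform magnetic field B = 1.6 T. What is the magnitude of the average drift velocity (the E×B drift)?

v_d ≈ 56 m/s

The steady drift has the magnetic force balancing the electric force, so v_d = E/B.
v_d = 90/1.6 = 56 m/s.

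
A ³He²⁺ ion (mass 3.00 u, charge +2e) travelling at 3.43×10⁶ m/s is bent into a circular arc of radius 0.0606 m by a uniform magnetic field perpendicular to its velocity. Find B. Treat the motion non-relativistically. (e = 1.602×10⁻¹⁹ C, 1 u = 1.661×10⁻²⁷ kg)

B ≈ 0.880 T

From |q|vB = mv²/r, B = mv/(|q|r).
B = (4.983×10⁻²⁷)(3.43×10⁶)/((3.204×10⁻¹⁹)(0.0606)) ≈ 0.880 T.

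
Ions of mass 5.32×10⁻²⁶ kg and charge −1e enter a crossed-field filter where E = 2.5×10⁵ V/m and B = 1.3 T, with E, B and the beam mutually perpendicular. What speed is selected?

Straight-line motion ⇒ electric and magnetic forces cancel, so E = vB.
v = E/B = 2.5×10⁵/1.3 = 1.9×10⁵ m/s.
The result is independent of the particle's charge and mass.

v = 1.9×10⁵ m/s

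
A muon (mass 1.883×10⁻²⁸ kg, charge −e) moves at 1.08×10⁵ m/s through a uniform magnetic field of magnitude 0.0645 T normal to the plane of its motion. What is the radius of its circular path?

The magnetic force provides the centripetal force: |q|vB = mv²/r.
r = mv/(|q|B) = (1.883×10⁻²⁸)(1.08×10⁵)/((1.602×10⁻¹⁹)(0.0645)) ≈ 1.97×10⁻³ m.

r ≈ 1.97×10⁻³ m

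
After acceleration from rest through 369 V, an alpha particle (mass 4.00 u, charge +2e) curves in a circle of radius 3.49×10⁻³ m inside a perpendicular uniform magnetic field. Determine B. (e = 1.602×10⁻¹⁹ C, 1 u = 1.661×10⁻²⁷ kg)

B ≈ 1.12 T

v = √(2|q|V/m) = √(2·3.204×10⁻¹⁹·369/6.644×10⁻²⁷) ≈ 1.887×10⁵ m/s.
B = mv/(|q|r) = (6.644×10⁻²⁷)(1.887×10⁵)/((3.204×10⁻¹⁹)(3.49×10⁻³)) ≈ 1.12 T.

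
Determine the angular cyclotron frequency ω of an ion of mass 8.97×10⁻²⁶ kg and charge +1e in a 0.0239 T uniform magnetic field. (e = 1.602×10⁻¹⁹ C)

ω ≈ 4.27×10⁴ rad/s

ω = |q|B/m.
ω = (1.602×10⁻¹⁹)(0.0239)/8.97×10⁻²⁶ ≈ 4.27×10⁴ rad/s.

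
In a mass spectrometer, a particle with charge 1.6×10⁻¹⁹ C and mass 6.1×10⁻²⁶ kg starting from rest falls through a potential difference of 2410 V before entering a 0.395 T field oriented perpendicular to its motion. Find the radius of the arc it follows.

r ≈ 0.109 m

Acceleration: |q|V = ½mv² ⇒ v = √(2|q|V/m) = √(2·1.6×10⁻¹⁹·2410/6.1×10⁻²⁶) ≈ 1.124×10⁵ m/s.
In the field: r = mv/(|q|B) = (6.1×10⁻²⁶)(1.124×10⁵)/((1.6×10⁻¹⁹)(0.395)) ≈ 0.109 m.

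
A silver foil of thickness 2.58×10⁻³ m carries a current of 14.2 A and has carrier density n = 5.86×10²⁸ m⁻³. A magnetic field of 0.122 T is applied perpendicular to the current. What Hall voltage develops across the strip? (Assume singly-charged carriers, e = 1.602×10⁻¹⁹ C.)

V_H = IB/(n e t).
V_H = (14.2)(0.122)/((5.86×10²⁸)(1.602×10⁻¹⁹)(2.58×10⁻³)) ≈ 7.15×10⁻⁸ V.

V_H ≈ 7.15×10⁻⁸ V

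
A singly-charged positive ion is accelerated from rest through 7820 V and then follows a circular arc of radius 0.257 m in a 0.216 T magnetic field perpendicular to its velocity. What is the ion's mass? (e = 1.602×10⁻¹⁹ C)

m ≈ 3.16×10⁻²⁶ kg

Combine |q|V = ½mv² and r = mv/(|q|B): eliminate v to get m = qB²r²/(2V).
m = (1.602×10⁻¹⁹)(0.216)²(0.257)²/(2·7820) ≈ 3.16×10⁻²⁶ kg.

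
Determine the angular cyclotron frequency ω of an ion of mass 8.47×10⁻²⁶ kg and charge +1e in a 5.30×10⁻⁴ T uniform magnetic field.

ω = |q|B/m.
ω = (1.602×10⁻¹⁹)(5.30×10⁻⁴)/8.47×10⁻²⁶ ≈ 1000 rad/s.

ω ≈ 1000 rad/s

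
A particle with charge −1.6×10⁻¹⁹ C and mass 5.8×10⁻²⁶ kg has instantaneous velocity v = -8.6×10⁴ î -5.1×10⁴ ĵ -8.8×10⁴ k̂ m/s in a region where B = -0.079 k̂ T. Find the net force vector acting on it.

v×B = (4030, -6790, 0) N/C.
F = q v×B = (−1.6×10⁻¹⁹ C)·(4030, -6790, 0) = (-6.45×10⁻¹⁶, 1.09×10⁻¹⁵, 0) N.

F ≈ (-6.45×10⁻¹⁶, 1.09×10⁻¹⁵, 0) N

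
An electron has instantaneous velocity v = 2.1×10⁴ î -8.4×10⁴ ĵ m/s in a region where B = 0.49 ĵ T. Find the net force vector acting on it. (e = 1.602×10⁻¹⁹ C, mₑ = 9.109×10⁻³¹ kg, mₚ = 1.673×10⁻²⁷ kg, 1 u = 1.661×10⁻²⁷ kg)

v×B = (0, 0, 1.03×10⁴) N/C.
F = q v×B = (−1.602×10⁻¹⁹ C)·(0, 0, 1.03×10⁴) = (0, 0, -1.65×10⁻¹⁵) N.

F ≈ (0, 0, -1.65×10⁻¹⁵) N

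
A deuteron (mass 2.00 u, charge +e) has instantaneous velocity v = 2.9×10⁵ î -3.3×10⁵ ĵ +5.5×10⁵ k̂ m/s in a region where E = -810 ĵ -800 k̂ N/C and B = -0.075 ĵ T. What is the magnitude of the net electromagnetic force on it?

v×B = (4.12×10⁴, 0, -2.18×10⁴) N/C.
E + v×B = (4.12×10⁴, -810, -2.26×10⁴) N/C.
F = q(E + v×B) = (1.602×10⁻¹⁹ C)·(4.12×10⁴, -810, -2.26×10⁴) = (6.61×10⁻¹⁵, -1.30×10⁻¹⁶, -3.61×10⁻¹⁵) N.
|F| = 7.53×10⁻¹⁵ N.

|F| ≈ 7.53×10⁻¹⁵ N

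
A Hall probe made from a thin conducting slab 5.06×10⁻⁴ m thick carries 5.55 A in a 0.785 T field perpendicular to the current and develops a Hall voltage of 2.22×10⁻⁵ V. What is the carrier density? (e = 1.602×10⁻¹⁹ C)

From V_H = IB/(n e t), n = IB/(V_H e t).
n = (5.55)(0.785)/((2.22×10⁻⁵)(1.602×10⁻¹⁹)(5.06×10⁻⁴)) ≈ 2.42×10²⁷ m⁻³.

n ≈ 2.42×10²⁷ m⁻³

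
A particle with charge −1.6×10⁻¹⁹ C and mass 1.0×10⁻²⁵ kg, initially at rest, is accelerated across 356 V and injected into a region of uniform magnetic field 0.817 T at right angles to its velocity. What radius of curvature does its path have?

Acceleration: |q|V = ½mv² ⇒ v = √(2|q|V/m) = √(2·1.6×10⁻¹⁹·356/1.0×10⁻²⁵) ≈ 3.375×10⁴ m/s.
In the field: r = mv/(|q|B) = (1.0×10⁻²⁵)(3.375×10⁴)/((1.6×10⁻¹⁹)(0.817)) ≈ 0.0258 m.

r ≈ 0.0258 m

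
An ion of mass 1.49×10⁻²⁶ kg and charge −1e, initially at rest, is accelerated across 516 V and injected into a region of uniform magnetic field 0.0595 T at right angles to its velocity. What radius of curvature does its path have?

r ≈ 0.165 m

Acceleration: |q|V = ½mv² ⇒ v = √(2|q|V/m) = √(2·1.602×10⁻¹⁹·516/1.49×10⁻²⁶) ≈ 1.053×10⁵ m/s.
In the field: r = mv/(|q|B) = (1.49×10⁻²⁶)(1.053×10⁵)/((1.602×10⁻¹⁹)(0.0595)) ≈ 0.165 m.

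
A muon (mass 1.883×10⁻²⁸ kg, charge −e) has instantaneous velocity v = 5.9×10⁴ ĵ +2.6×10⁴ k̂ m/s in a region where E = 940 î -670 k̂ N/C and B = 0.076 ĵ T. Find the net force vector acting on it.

F ≈ (1.66×10⁻¹⁶, 0, 1.07×10⁻¹⁶) N

v×B = (-1980, 0, 0) N/C.
E + v×B = (-1040, 0, -670) N/C.
F = q(E + v×B) = (−1.602×10⁻¹⁹ C)·(-1040, 0, -670) = (1.66×10⁻¹⁶, 0, 1.07×10⁻¹⁶) N.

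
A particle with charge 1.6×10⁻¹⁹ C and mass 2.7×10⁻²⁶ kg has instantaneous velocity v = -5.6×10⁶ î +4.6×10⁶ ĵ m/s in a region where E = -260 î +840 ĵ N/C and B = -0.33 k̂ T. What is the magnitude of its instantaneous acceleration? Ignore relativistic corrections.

v×B = (-1.52×10⁶, -1.85×10⁶, 0) N/C.
E + v×B = (-1.52×10⁶, -1.85×10⁶, 0) N/C.
F = q(E + v×B) = (1.6×10⁻¹⁹ C)·(-1.52×10⁶, -1.85×10⁶, 0) = (-2.43×10⁻¹³, -2.96×10⁻¹³, 0) N.
|a| = |F|/m = 3.826×10⁻¹³/2.7×10⁻²⁶ ≈ 1.42×10¹³ m/s².

|a| ≈ 1.42×10¹³ m/s²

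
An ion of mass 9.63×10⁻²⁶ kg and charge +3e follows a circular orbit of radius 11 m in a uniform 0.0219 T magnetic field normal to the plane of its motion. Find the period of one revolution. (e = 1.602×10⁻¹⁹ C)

The cyclotron period depends only on m, q, B: T = 2πm/(|q|B).
T = 2π(9.63×10⁻²⁶)/((4.806×10⁻¹⁹)(0.0219)) ≈ 5.75×10⁻⁵ s.

T ≈ 5.75×10⁻⁵ s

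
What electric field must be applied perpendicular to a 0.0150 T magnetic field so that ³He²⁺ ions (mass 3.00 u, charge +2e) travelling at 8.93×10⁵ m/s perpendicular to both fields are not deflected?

E = 1.34×10⁴ V/m

For straight-line motion qE = qvB, so E = vB.
E = 8.93×10⁵ × 0.0150 = 1.34×10⁴ V/m.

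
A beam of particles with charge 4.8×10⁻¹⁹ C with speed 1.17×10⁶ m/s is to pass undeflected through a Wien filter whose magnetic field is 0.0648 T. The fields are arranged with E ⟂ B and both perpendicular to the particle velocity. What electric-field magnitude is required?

E = 7.58×10⁴ V/m

For straight-line motion qE = qvB, so E = vB.
E = 1.17×10⁶ × 0.0648 = 7.58×10⁴ V/m.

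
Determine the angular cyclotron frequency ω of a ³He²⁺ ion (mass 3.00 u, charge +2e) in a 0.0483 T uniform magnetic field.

ω = |q|B/m.
ω = (3.204×10⁻¹⁹)(0.0483)/4.983×10⁻²⁷ ≈ 3.11×10⁶ rad/s.

ω ≈ 3.11×10⁶ rad/s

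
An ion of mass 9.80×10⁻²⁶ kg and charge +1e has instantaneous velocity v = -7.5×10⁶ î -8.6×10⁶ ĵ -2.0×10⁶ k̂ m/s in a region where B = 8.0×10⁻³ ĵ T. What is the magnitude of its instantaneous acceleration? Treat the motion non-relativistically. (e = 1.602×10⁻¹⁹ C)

v×B = (1.60×10⁴, 0, -6.00×10⁴) N/C.
F = q v×B = (1.602×10⁻¹⁹ C)·(1.60×10⁴, 0, -6.00×10⁴) = (2.56×10⁻¹⁵, 0, -9.61×10⁻¹⁵) N.
|a| = |F|/m = 9.948×10⁻¹⁵/9.80×10⁻²⁶ ≈ 1.02×10¹¹ m/s².

|a| ≈ 1.02×10¹¹ m/s²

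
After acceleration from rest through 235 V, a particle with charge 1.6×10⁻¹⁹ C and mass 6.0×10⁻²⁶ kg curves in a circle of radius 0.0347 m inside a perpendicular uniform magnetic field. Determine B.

B ≈ 0.383 T

v = √(2|q|V/m) = √(2·1.6×10⁻¹⁹·235/6.0×10⁻²⁶) ≈ 3.540×10⁴ m/s.
B = mv/(|q|r) = (6.0×10⁻²⁶)(3.540×10⁴)/((1.6×10⁻¹⁹)(0.0347)) ≈ 0.383 T.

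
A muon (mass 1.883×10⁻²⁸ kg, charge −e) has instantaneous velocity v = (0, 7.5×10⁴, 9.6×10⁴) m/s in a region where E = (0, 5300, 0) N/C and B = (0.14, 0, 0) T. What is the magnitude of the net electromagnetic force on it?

|F| ≈ 3.44×10⁻¹⁵ N

v×B = (0, 1.34×10⁴, -1.05×10⁴) N/C.
E + v×B = (0, 1.87×10⁴, -1.05×10⁴) N/C.
F = q(E + v×B) = (−1.602×10⁻¹⁹ C)·(0, 1.87×10⁴, -1.05×10⁴) = (0, -3.00×10⁻¹⁵, 1.68×10⁻¹⁵) N.
|F| = 3.44×10⁻¹⁵ N.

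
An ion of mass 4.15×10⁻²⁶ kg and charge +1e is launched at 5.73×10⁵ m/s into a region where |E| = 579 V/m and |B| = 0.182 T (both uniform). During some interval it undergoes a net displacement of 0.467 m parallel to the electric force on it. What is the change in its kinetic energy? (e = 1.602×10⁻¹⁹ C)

ΔKE ≈ 4.33×10⁻¹⁷ J

The magnetic force is always ⟂ v and does no work; only the electric force changes KE.
ΔKE = F_E · d = |q|E d = (1.602×10⁻¹⁹)(579)(0.467) ≈ 4.33×10⁻¹⁷ J.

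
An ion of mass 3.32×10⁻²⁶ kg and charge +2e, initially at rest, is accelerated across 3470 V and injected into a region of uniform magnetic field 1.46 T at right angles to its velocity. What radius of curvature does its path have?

r ≈ 0.0184 m

Acceleration: |q|V = ½mv² ⇒ v = √(2|q|V/m) = √(2·3.204×10⁻¹⁹·3470/3.32×10⁻²⁶) ≈ 2.588×10⁵ m/s.
In the field: r = mv/(|q|B) = (3.32×10⁻²⁶)(2.588×10⁵)/((3.204×10⁻¹⁹)(1.46)) ≈ 0.0184 m.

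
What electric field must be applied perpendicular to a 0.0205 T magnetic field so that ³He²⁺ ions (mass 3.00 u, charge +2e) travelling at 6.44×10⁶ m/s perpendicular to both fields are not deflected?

E = 1.32×10⁵ V/m

For straight-line motion qE = qvB, so E = vB.
E = 6.44×10⁶ × 0.0205 = 1.32×10⁵ V/m.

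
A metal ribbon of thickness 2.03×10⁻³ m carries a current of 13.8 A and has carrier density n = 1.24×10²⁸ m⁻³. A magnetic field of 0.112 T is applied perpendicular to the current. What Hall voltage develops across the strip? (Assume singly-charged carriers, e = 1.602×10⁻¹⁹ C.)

V_H = IB/(n e t).
V_H = (13.8)(0.112)/((1.24×10²⁸)(1.602×10⁻¹⁹)(2.03×10⁻³)) ≈ 3.83×10⁻⁷ V.

V_H ≈ 3.83×10⁻⁷ V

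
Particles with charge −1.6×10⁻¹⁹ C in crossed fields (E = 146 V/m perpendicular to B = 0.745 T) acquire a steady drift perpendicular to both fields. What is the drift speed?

The steady drift has the magnetic force balancing the electric force, so v_d = E/B.
v_d = 146/0.745 = 196 m/s.

v_d ≈ 196 m/s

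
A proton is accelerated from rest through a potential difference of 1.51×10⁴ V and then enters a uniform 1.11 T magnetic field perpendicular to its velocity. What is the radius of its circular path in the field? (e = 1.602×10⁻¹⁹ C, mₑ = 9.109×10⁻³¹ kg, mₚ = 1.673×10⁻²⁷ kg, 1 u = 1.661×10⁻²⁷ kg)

Acceleration: |q|V = ½mv² ⇒ v = √(2|q|V/m) = √(2·1.602×10⁻¹⁹·1.51×10⁴/1.673×10⁻²⁷) ≈ 1.701×10⁶ m/s.
In the field: r = mv/(|q|B) = (1.673×10⁻²⁷)(1.701×10⁶)/((1.602×10⁻¹⁹)(1.11)) ≈ 0.0160 m.

r ≈ 0.0160 m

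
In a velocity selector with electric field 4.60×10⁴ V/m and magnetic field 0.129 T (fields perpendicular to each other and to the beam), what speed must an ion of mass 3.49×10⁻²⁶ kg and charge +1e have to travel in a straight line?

Straight-line motion ⇒ electric and magnetic forces cancel, so E = vB.
v = E/B = 4.60×10⁴/0.129 = 3.57×10⁵ m/s.

v = 3.57×10⁵ m/s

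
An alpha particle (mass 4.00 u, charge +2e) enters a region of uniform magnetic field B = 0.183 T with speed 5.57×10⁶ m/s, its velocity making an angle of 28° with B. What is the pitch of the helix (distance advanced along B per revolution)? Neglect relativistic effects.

p ≈ 3.50 m

v∥ = v cosθ = 5.57×10⁶·cos28° ≈ 4.918×10⁶ m/s.
T = 2πm/(|q|B) = 2π(6.644×10⁻²⁷)/((3.204×10⁻¹⁹)(0.183)) ≈ 7.120×10⁻⁷ s.
pitch = v∥ T = (4.918×10⁶)(7.120×10⁻⁷) ≈ 3.50 m.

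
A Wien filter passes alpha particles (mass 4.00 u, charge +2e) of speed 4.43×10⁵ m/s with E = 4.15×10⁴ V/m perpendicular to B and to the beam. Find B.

B = 0.0937 T

Balance of forces in the selector: qE = qvB ⇒ B = E/v.
B = 4.15×10⁴/4.43×10⁵ = 0.0937 T.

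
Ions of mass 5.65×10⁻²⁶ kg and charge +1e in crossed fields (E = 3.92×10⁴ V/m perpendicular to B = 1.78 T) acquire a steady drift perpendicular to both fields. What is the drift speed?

The steady drift has the magnetic force balancing the electric force, so v_d = E/B.
v_d = 3.92×10⁴/1.78 = 2.20×10⁴ m/s.

v_d ≈ 2.20×10⁴ m/s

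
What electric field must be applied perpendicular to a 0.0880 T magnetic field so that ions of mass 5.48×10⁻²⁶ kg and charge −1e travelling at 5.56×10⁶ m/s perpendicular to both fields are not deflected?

E = 4.89×10⁵ V/m

For straight-line motion qE = qvB, so E = vB.
E = 5.56×10⁶ × 0.0880 = 4.89×10⁵ V/m.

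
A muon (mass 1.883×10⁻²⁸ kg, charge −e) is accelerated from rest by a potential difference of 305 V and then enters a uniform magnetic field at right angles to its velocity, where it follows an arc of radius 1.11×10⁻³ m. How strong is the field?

v = √(2|q|V/m) = √(2·1.602×10⁻¹⁹·305/1.883×10⁻²⁸) ≈ 7.204×10⁵ m/s.
B = mv/(|q|r) = (1.883×10⁻²⁸)(7.204×10⁵)/((1.602×10⁻¹⁹)(1.11×10⁻³)) ≈ 0.763 T.

B ≈ 0.763 T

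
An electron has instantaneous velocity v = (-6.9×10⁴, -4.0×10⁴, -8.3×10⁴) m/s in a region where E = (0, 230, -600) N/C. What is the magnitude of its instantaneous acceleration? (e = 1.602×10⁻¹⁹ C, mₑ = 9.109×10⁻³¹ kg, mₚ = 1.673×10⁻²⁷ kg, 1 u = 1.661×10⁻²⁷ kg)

Only an electric field acts, so F = qE = (−1.602×10⁻¹⁹ C)·(0, 230, -600) = (0, -3.68×10⁻¹⁷, 9.61×10⁻¹⁷) N.
|a| = |F|/m = 1.029×10⁻¹⁶/9.109×10⁻³¹ ≈ 1.13×10¹⁴ m/s².

|a| ≈ 1.13×10¹⁴ m/s²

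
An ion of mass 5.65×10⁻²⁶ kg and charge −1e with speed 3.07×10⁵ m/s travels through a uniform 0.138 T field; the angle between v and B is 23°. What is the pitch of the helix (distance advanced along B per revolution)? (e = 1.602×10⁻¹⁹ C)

p ≈ 4.54 m

v∥ = v cosθ = 3.07×10⁵·cos23° ≈ 2.826×10⁵ m/s.
T = 2πm/(|q|B) = 2π(5.65×10⁻²⁶)/((1.602×10⁻¹⁹)(0.138)) ≈ 1.606×10⁻⁵ s.
pitch = v∥ T = (2.826×10⁵)(1.606×10⁻⁵) ≈ 4.54 m.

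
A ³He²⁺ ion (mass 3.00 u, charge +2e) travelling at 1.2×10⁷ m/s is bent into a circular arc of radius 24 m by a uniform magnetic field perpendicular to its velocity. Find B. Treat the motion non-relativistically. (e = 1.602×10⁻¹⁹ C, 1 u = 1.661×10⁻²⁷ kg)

B ≈ 7.8×10⁻³ T

From |q|vB = mv²/r, B = mv/(|q|r).
B = (4.983×10⁻²⁷)(1.2×10⁷)/((3.204×10⁻¹⁹)(24)) ≈ 7.8×10⁻³ T.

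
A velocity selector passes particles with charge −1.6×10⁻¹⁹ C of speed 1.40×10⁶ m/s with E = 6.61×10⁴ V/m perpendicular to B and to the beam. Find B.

B = 0.0472 T

Balance of forces in the selector: qE = qvB ⇒ B = E/v.
B = 6.61×10⁴/1.40×10⁶ = 0.0472 T.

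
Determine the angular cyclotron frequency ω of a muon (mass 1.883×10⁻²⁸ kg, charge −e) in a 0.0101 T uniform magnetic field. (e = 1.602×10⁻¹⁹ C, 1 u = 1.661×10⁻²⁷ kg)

ω ≈ 8.59×10⁶ rad/s

ω = |q|B/m.
ω = (1.602×10⁻¹⁹)(0.0101)/1.883×10⁻²⁸ ≈ 8.59×10⁶ rad/s.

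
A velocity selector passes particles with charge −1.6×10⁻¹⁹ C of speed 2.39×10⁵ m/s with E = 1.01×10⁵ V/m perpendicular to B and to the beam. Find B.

B = 0.423 T

Balance of forces in the selector: qE = qvB ⇒ B = E/v.
B = 1.01×10⁵/2.39×10⁵ = 0.423 T.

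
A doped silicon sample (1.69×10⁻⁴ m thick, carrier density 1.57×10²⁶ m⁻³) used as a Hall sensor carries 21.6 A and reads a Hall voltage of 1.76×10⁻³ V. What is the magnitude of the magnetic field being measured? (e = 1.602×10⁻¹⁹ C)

From V_H = IB/(n e t), B = V_H n e t / I.
B = (1.76×10⁻³)(1.57×10²⁶)(1.602×10⁻¹⁹)(1.69×10⁻⁴)/21.6 ≈ 0.346 T.

B ≈ 0.346 T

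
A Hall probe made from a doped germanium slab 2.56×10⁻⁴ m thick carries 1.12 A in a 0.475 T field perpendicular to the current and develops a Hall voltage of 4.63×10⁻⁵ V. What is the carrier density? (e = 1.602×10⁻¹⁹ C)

n ≈ 2.80×10²⁶ m⁻³

From V_H = IB/(n e t), n = IB/(V_H e t).
n = (1.12)(0.475)/((4.63×10⁻⁵)(1.602×10⁻¹⁹)(2.56×10⁻⁴)) ≈ 2.80×10²⁶ m⁻³.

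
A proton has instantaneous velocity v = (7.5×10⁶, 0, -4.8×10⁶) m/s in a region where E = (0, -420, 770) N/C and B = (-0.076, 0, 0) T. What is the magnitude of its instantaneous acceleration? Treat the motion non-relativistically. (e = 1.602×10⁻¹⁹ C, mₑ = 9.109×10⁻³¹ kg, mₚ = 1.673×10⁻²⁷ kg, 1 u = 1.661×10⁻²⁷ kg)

v×B = (0, 3.65×10⁵, 0) N/C.
E + v×B = (0, 3.64×10⁵, 770) N/C.
F = q(E + v×B) = (1.602×10⁻¹⁹ C)·(0, 3.64×10⁵, 770) = (0, 5.84×10⁻¹⁴, 1.23×10⁻¹⁶) N.
|a| = |F|/m = 5.837×10⁻¹⁴/1.673×10⁻²⁷ ≈ 3.49×10¹³ m/s².

|a| ≈ 3.49×10¹³ m/s²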